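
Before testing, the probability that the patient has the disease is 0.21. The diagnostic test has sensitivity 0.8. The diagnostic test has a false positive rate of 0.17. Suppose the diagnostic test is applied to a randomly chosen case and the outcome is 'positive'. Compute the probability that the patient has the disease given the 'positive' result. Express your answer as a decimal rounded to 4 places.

P(H | E) ≈ 0.5557

Let H be the event that the patient has the disease. P(H) = 0.21, so P(¬H) = 0.79. With E the 'positive' result, P(E|H) = 0.8 and P(E|¬H) = 0.17.
P(E) = 0.8·0.21 + 0.17·0.79 = 0.16800 + 0.13430 = 0.30230.
By Bayes' theorem, P(H|E) = 0.16800 / 0.30230 = 0.5557.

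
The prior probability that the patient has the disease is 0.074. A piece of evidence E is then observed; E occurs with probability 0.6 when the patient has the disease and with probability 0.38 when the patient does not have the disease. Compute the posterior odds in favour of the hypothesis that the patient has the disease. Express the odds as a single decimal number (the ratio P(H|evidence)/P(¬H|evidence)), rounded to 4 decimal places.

Prior odds = 0.074/(1−0.074) = 0.079914. In log-odds, ln(0.079914) = -2.5268.
Add log likelihood ratio: ln(1.5789) = 0.45676.
Posterior log-odds = -2.0701, so posterior odds = exp(-2.0701) = 0.12618.

Posterior odds ≈ 0.1262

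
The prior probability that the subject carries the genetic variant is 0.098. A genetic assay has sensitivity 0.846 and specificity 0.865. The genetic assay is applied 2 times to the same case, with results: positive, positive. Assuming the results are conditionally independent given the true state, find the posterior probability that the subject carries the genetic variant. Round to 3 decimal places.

Posterior P(H) ≈ 0.810

With H the event that the subject carries the genetic variant, the joint likelihood of the observed sequence is P(data|H) = 0.846·0.846 = 0.71572 and P(data|¬H) = 0.135·0.135 = 0.018225.
Bayes: P(H|data) = 0.098·0.71572 / (0.098·0.71572 + 0.902·0.018225) = 0.070140/0.086579 = 0.8101.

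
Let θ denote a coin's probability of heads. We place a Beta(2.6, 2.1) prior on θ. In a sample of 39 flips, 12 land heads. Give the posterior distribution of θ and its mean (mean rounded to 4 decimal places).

The binomial likelihood is conjugate to the Beta prior: with 12 successes and 27 failures, the posterior is Beta(2.6+12, 2.1+27) = Beta(14.6, 29.1).
E[θ | data] = 14.6/(14.6+29.1) = 0.3341.

Posterior: Beta(14.6, 29.1); mean ≈ 0.3341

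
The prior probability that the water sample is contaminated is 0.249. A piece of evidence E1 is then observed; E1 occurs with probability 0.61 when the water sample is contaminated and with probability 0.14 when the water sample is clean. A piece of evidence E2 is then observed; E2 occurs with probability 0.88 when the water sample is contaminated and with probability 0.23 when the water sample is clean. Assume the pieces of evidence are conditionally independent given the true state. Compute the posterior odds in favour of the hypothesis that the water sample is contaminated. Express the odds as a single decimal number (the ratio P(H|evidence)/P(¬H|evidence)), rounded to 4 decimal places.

Posterior odds ≈ 5.5273

Prior odds = 0.249/(1−0.249) = 0.33156. In log-odds, ln(0.33156) = -1.1040.
Add log likelihood ratios: ln(4.3571) + ln(3.8261) = 2.8137.
Posterior log-odds = 1.7097, so posterior odds = exp(1.7097) = 5.5273.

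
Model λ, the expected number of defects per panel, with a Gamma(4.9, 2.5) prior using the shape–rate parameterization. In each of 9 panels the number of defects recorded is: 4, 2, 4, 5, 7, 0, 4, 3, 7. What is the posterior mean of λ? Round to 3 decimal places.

Posterior mean ≈ 3.557

The Poisson likelihood adds the total count to the shape and the number of exposure periods to the rate. Here ∑xᵢ = 36 and n = 9, so shape 4.9→40.9 and rate 2.5→11.5.
Posterior mean = shape/rate = 40.9/11.5 = 3.557.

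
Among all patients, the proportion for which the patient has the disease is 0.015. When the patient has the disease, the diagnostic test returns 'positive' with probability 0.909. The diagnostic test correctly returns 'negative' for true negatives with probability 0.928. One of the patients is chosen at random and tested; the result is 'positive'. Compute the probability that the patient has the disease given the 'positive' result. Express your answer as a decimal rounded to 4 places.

Let H be the event that the patient has the disease. P(H) = 0.015, so P(¬H) = 0.985. With E the 'positive' result, P(E|H) = 0.909 and P(E|¬H) = 0.072.
P(E) = 0.909·0.015 + 0.072·0.985 = 0.013635 + 0.070920 = 0.084555.
By Bayes' theorem, P(H|E) = 0.013635 / 0.084555 = 0.1613.

P(H | E) ≈ 0.1613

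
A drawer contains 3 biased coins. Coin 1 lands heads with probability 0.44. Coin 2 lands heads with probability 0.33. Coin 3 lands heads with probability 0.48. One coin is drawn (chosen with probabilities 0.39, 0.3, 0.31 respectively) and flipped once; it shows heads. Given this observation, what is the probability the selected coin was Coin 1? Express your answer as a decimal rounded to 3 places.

P(heads|C1) = 0.44; P(heads|C2) = 0.33; P(heads|C3) = 0.48.
Prior × likelihood for each source: 0.39·0.44=0.1716, 0.3·0.33=0.09900, 0.31·0.48=0.1488. Summing gives P(heads) = 0.41940.
P(Coin 1 | heads) = 0.1716 / 0.41940 = 0.409.

Posterior probability ≈ 0.409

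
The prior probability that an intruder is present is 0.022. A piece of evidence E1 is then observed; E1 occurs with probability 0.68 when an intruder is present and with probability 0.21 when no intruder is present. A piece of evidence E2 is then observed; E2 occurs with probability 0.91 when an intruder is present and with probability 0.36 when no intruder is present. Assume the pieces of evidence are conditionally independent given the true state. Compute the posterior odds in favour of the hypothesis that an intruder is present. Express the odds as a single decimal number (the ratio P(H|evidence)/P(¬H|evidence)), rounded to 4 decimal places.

Prior odds = 0.022/(1−0.022) = 0.022495. In log-odds, ln(0.022495) = -3.7945.
Add log likelihood ratios: ln(3.2381) + ln(2.5278) = 2.1023.
Posterior log-odds = -1.6921, so posterior odds = exp(-1.6921) = 0.18412.

Posterior odds ≈ 0.1841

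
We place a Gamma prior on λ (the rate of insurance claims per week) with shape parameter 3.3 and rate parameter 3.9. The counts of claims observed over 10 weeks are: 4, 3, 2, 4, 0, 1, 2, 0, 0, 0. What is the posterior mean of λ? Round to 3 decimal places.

Posterior mean ≈ 1.388

The Poisson likelihood adds the total count to the shape and the number of exposure periods to the rate. Here ∑xᵢ = 16 and n = 10, so shape 3.3→19.3 and rate 3.9→13.9.
Posterior mean = shape/rate = 19.3/13.9 = 1.388.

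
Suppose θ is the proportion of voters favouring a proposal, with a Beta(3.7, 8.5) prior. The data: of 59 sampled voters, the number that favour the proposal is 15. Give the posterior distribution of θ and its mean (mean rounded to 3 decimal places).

Posterior: Beta(18.7, 52.5); mean ≈ 0.263

Observing 15 successes and 44 failures updates Beta(3.7, 8.5) by adding the success and failure counts to the two shape parameters: α = 3.7+15 = 18.7, β = 8.5+44 = 52.5.
Posterior mean = α/(α+β) = 18.7/71.2 = 0.263.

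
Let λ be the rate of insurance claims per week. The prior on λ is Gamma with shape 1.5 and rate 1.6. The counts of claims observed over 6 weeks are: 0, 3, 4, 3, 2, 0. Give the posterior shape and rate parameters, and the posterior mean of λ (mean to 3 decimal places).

Posterior: Gamma(shape=13.5, rate=7.6); mean ≈ 1.776

Total count ∑xᵢ = 12 over n = 6 weeks.
Gamma is conjugate to the Poisson likelihood: posterior is Gamma(shape = 1.5+12 = 13.5, rate = 1.6+6 = 7.6).
Posterior mean = shape/rate = 13.5/7.6 = 1.776.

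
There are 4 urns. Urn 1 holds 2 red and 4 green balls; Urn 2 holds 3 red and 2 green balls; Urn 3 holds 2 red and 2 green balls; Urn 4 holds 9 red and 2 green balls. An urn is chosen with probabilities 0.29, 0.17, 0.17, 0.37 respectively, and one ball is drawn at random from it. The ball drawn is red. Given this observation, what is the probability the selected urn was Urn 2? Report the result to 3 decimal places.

P(red|Urn 1) = 0.3333; P(red|Urn 2) = 0.6; P(red|Urn 3) = 0.5; P(red|Urn 4) = 0.8182.
Prior × likelihood for each source: 0.29·0.3333=0.09667, 0.17·0.6=0.1020, 0.17·0.5=0.08500, 0.37·0.8182=0.3027. Summing gives P(red) = 0.58639.
P(Urn 2 | red) = 0.1020 / 0.58639 = 0.174.

Posterior probability ≈ 0.174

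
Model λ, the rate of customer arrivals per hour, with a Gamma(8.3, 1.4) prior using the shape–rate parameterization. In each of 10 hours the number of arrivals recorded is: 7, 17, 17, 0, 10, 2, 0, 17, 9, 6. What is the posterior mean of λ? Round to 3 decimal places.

Posterior mean ≈ 8.184

Total count ∑xᵢ = 85 over n = 10 hours.
Gamma is conjugate to the Poisson likelihood: posterior is Gamma(shape = 8.3+85 = 93.3, rate = 1.4+10 = 11.4).
Posterior mean = shape/rate = 93.3/11.4 = 8.184.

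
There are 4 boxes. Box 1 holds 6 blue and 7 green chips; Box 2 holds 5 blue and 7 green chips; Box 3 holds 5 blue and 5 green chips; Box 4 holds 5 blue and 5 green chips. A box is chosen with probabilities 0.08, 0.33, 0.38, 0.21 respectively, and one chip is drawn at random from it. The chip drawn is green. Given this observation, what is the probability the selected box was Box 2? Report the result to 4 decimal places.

P(green|Box 1) = 0.5385; P(green|Box 2) = 0.5833; P(green|Box 3) = 0.5; P(green|Box 4) = 0.5.
Prior × likelihood for each source: 0.08·0.5385=0.04308, 0.33·0.5833=0.1925, 0.38·0.5=0.1900, 0.21·0.5=0.1050. Summing gives P(green) = 0.53058.
P(Box 2 | green) = 0.1925 / 0.53058 = 0.3628.

Posterior probability ≈ 0.3628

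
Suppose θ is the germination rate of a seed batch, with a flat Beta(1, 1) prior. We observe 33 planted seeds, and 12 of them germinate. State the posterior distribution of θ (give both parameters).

Observing 12 successes and 21 failures updates Beta(1, 1) by adding the success and failure counts to the two shape parameters: α = 1+12 = 13, β = 1+21 = 22.

Posterior: Beta(13, 22)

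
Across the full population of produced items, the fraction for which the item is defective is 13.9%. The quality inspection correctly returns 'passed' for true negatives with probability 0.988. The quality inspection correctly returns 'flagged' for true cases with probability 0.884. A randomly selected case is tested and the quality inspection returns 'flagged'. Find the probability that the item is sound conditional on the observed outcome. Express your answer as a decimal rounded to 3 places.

Write H for 'the item is defective'. Prior odds H:¬H = 0.139/0.861 = 0.16144. For the 'flagged' outcome, the likelihood ratio is 0.884/0.012 = 73.667.
Posterior odds = 0.16144 × 73.667 = 11.893, so P(H|E) = 11.893/(1+11.893) = 0.922. Then P(¬H|E) = 1 − 0.922 = 0.078.

P(¬H | E) ≈ 0.078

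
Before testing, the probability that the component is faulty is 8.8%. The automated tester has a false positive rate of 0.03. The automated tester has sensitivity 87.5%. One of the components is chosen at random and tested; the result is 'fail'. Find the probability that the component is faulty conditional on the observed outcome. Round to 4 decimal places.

Let H be the event that the component is faulty. P(H) = 0.088, so P(¬H) = 0.912. With E the 'fail' result, P(E|H) = 0.875 and P(E|¬H) = 0.03.
P(E) = 0.875·0.088 + 0.03·0.912 = 0.077000 + 0.027360 = 0.10436.
By Bayes' theorem, P(H|E) = 0.077000 / 0.10436 = 0.7378.

P(H | E) ≈ 0.7378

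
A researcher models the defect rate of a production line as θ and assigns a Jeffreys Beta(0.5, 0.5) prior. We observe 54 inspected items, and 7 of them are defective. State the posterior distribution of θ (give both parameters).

The binomial likelihood is conjugate to the Beta prior: with 7 successes and 47 failures, the posterior is Beta(0.5+7, 0.5+47) = Beta(7.5, 47.5).

Posterior: Beta(7.5, 47.5)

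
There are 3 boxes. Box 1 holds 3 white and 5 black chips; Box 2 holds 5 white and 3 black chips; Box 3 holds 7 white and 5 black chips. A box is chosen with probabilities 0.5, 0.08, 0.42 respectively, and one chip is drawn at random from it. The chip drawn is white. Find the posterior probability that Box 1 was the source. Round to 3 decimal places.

P(white|Box 1) = 0.375; P(white|Box 2) = 0.625; P(white|Box 3) = 0.5833.
Prior × likelihood for each source: 0.5·0.375=0.1875, 0.08·0.625=0.05000, 0.42·0.5833=0.2450. Summing gives P(white) = 0.48250.
P(Box 1 | white) = 0.1875 / 0.48250 = 0.389.

Posterior probability ≈ 0.389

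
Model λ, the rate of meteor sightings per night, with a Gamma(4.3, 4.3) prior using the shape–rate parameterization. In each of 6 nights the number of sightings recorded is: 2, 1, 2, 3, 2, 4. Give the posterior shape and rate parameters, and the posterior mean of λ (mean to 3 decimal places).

The Poisson likelihood adds the total count to the shape and the number of exposure periods to the rate. Here ∑xᵢ = 14 and n = 6, so shape 4.3→18.3 and rate 4.3→10.3.
Posterior mean = shape/rate = 18.3/10.3 = 1.777.

Posterior: Gamma(shape=18.3, rate=10.3); mean ≈ 1.777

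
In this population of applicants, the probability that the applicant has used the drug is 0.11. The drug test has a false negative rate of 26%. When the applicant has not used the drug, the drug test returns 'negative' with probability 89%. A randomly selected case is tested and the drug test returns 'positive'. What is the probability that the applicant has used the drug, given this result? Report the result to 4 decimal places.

P(H | E) ≈ 0.4540

Let H be the event that the applicant has used the drug. P(H) = 0.11, so P(¬H) = 0.89. With E the 'positive' result, P(E|H) = 0.74 and P(E|¬H) = 0.11.
P(E) = 0.74·0.11 + 0.11·0.89 = 0.081400 + 0.097900 = 0.17930.
By Bayes' theorem, P(H|E) = 0.081400 / 0.17930 = 0.4540.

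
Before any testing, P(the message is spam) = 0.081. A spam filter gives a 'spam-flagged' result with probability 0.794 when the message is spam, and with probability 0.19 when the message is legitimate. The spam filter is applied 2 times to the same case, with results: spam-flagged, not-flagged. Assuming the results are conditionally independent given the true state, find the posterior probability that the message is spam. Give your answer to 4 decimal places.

Posterior P(H) ≈ 0.0857

Let H be the event that the message is spam; start with P(H) = 0.081. P('spam-flagged'|H) = 0.794, P('spam-flagged'|¬H) = 0.19.
Update on result 1 ('spam-flagged'): P(H) ← 0.794·0.0810 / (0.794·0.0810 + 0.19·0.9190) = 0.064314/0.23892 = 0.2692.
Update on result 2 ('not-flagged'): P(H) ← 0.206·0.2692 / (0.206·0.2692 + 0.81·0.7308) = 0.055451/0.64741 = 0.0857.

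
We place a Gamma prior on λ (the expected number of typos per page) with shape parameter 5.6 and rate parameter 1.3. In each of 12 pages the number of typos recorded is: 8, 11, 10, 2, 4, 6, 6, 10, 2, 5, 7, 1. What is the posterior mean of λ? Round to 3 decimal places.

Posterior mean ≈ 5.835

Total count ∑xᵢ = 72 over n = 12 pages.
Gamma is conjugate to the Poisson likelihood: posterior is Gamma(shape = 5.6+72 = 77.6, rate = 1.3+12 = 13.3).
E[λ | data] = 77.6/13.3 = 5.835.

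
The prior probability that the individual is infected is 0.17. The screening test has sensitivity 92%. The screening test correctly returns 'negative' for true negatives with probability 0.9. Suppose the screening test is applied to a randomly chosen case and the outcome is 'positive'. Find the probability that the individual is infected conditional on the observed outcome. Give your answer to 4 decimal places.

P(H | E) ≈ 0.6533

Let H be the event that the individual is infected. P(H) = 0.17, so P(¬H) = 0.83. With E the 'positive' result, P(E|H) = 0.92 and P(E|¬H) = 0.1.
P(E) = 0.92·0.17 + 0.1·0.83 = 0.15640 + 0.083000 = 0.23940.
By Bayes' theorem, P(H|E) = 0.15640 / 0.23940 = 0.6533.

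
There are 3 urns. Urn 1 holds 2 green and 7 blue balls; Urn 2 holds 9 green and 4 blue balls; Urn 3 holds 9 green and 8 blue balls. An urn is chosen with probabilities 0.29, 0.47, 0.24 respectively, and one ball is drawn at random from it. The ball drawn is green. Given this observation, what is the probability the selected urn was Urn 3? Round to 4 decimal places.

P(green|Urn 1) = 0.2222; P(green|Urn 2) = 0.6923; P(green|Urn 3) = 0.5294.
Prior × likelihood for each source: 0.29·0.2222=0.06444, 0.47·0.6923=0.3254, 0.24·0.5294=0.1271. Summing gives P(green) = 0.51689.
P(Urn 3 | green) = 0.1271 / 0.51689 = 0.2458.

Posterior probability ≈ 0.2458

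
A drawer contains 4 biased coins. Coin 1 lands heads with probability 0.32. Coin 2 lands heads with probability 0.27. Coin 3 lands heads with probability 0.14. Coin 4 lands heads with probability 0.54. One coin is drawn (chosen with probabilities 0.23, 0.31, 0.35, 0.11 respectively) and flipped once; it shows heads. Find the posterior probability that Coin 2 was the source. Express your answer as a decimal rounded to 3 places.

Posterior probability ≈ 0.315

P(heads|C1) = 0.32; P(heads|C2) = 0.27; P(heads|C3) = 0.14; P(heads|C4) = 0.54.
Prior × likelihood for each source: 0.23·0.32=0.07360, 0.31·0.27=0.08370, 0.35·0.14=0.04900, 0.11·0.54=0.05940. Summing gives P(heads) = 0.26570.
P(Coin 2 | heads) = 0.08370 / 0.26570 = 0.315.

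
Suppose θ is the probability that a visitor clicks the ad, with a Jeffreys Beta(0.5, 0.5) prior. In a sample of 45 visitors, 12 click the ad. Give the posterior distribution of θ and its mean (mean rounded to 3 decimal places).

Observing 12 successes and 33 failures updates Beta(0.5, 0.5) by adding the success and failure counts to the two shape parameters: α = 0.5+12 = 12.5, β = 0.5+33 = 33.5.
Posterior mean = α/(α+β) = 12.5/46 = 0.272.

Posterior: Beta(12.5, 33.5); mean ≈ 0.272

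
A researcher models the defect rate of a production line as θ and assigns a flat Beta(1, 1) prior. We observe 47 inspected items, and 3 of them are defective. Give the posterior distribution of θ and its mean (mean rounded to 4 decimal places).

Observing 3 successes and 44 failures updates Beta(1, 1) by adding the success and failure counts to the two shape parameters: α = 1+3 = 4, β = 1+44 = 45.
Posterior mean = α/(α+β) = 4/49 = 0.0816.

Posterior: Beta(4, 45); mean ≈ 0.0816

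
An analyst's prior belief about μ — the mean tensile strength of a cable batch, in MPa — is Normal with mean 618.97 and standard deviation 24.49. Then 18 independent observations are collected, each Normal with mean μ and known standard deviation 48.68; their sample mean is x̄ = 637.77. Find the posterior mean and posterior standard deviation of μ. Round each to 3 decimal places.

Posterior mean ≈ 634.386; posterior SD ≈ 10.390

With known σ, the Normal prior is conjugate. Weight on the data is w = (n/σ²)/(n/σ² + 1/τ₀²) = 0.00759576/(0.00759576+0.00166733) = 0.82000.
Posterior mean = w·x̄ + (1−w)·μ₀ = 0.82000·637.77 + 0.18000·618.97 = 634.386. Posterior variance = 1/(0.00759576+0.00166733) = 107.955, so SD = 10.390.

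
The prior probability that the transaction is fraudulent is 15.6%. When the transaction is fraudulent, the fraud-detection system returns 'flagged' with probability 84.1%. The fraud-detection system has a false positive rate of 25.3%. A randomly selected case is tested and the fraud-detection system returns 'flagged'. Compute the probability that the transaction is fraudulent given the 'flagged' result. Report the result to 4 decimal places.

P(H | E) ≈ 0.3806

Write H for 'the transaction is fraudulent'. Prior odds H:¬H = 0.156/0.844 = 0.18483. For the 'flagged' outcome, the likelihood ratio is 0.841/0.253 = 3.3241.
Posterior odds = 0.18483 × 3.3241 = 0.61441, so P(H|E) = 0.61441/(1+0.61441) = 0.3806.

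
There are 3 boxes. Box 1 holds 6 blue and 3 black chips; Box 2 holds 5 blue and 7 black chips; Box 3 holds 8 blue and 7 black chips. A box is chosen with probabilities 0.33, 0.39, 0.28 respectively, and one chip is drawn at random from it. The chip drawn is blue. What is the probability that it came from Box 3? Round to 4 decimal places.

Posterior probability ≈ 0.2808

Tabulate prior·likelihood by source: [1] prior 0.33, lik 0.6667, product 0.2200; [2] prior 0.39, lik 0.4167, product 0.1625; [3] prior 0.28, lik 0.5333, product 0.1493.
Normalizing constant = 0.53183; the posterior for Box 3 is its product over the sum, 0.1493/0.53183 = 0.2808.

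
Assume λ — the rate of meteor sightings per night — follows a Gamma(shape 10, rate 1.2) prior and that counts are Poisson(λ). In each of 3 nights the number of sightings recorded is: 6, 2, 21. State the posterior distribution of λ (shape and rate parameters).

Posterior: Gamma(shape=39, rate=4.2)

The Poisson likelihood adds the total count to the shape and the number of exposure periods to the rate. Here ∑xᵢ = 29 and n = 3, so shape 10→39 and rate 1.2→4.2.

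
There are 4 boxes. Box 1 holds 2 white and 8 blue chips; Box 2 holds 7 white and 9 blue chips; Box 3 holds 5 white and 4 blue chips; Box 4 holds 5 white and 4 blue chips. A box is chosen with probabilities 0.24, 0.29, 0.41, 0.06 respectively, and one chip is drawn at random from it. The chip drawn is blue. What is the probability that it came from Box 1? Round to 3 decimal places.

Posterior probability ≈ 0.340

Tabulate prior·likelihood by source: [1] prior 0.24, lik 0.8, product 0.1920; [2] prior 0.29, lik 0.5625, product 0.1631; [3] prior 0.41, lik 0.4444, product 0.1822; [4] prior 0.06, lik 0.4444, product 0.02667.
Normalizing constant = 0.56401; the posterior for Box 1 is its product over the sum, 0.1920/0.56401 = 0.340.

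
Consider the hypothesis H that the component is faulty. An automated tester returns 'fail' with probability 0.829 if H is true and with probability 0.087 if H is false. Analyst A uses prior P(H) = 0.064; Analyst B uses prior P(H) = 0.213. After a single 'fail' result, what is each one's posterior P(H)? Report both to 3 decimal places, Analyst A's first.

P('+'|H) = 0.829, P('+'|¬H) = 0.087.
Analyst A: numerator 0.829·0.064 = 0.053056; evidence = 0.053056+0.087·0.936 = 0.13449; posterior = 0.395.
Analyst B: numerator 0.829·0.213 = 0.17658; evidence = 0.17658+0.087·0.787 = 0.24505; posterior = 0.721.

Analyst A: 0.395; Analyst B: 0.721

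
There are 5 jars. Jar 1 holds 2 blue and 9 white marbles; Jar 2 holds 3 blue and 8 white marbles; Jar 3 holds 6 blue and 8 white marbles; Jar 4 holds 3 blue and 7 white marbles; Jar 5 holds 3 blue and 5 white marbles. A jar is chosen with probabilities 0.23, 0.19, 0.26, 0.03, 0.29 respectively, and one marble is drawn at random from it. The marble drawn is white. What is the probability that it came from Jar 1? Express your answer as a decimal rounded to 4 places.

Tabulate prior·likelihood by source: [1] prior 0.23, lik 0.8182, product 0.1882; [2] prior 0.19, lik 0.7273, product 0.1382; [3] prior 0.26, lik 0.5714, product 0.1486; [4] prior 0.03, lik 0.7, product 0.02100; [5] prior 0.29, lik 0.625, product 0.1812.
Normalizing constant = 0.67719; the posterior for Jar 1 is its product over the sum, 0.1882/0.67719 = 0.2779.

Posterior probability ≈ 0.2779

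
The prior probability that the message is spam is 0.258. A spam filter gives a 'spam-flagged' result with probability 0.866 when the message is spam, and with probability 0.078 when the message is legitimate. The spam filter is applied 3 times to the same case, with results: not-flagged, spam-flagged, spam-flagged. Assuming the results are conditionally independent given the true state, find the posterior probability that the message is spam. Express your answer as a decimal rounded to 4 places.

Posterior P(H) ≈ 0.8617

Let H be the event that the message is spam; start with P(H) = 0.258. P('spam-flagged'|H) = 0.866, P('spam-flagged'|¬H) = 0.078.
Update on result 1 ('not-flagged'): P(H) ← 0.134·0.2580 / (0.134·0.2580 + 0.922·0.7420) = 0.034572/0.71870 = 0.0481.
Update on result 2 ('spam-flagged'): P(H) ← 0.866·0.0481 / (0.866·0.0481 + 0.078·0.9519) = 0.041658/0.11591 = 0.3594.
Update on result 3 ('spam-flagged'): P(H) ← 0.866·0.3594 / (0.866·0.3594 + 0.078·0.6406) = 0.31125/0.36122 = 0.8617.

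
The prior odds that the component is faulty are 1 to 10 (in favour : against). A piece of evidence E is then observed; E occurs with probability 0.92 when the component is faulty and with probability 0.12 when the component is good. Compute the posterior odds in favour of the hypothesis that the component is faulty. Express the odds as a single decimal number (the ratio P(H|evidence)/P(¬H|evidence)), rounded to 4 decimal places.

Posterior odds ≈ 0.7667

Prior odds = 1/10 = 0.10000. In log-odds, ln(0.10000) = -2.3026.
Add log likelihood ratio: ln(7.6667) = 2.0369.
Posterior log-odds = -0.26570, so posterior odds = exp(-0.26570) = 0.76667.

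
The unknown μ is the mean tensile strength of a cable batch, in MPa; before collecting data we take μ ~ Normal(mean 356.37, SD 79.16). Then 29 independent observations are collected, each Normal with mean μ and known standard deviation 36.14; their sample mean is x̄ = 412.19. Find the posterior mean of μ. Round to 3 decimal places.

Posterior mean ≈ 411.792

Prior precision 1/τ₀² = 1/79.16² = 0.00015958; data precision n/σ² = 29/36.14² = 0.0222035.
Posterior precision = 0.00015958 + 0.0222035 = 0.0223631.
Posterior mean = (0.00015958·356.37 + 0.0222035·412.19) / 0.0223631 = 411.792.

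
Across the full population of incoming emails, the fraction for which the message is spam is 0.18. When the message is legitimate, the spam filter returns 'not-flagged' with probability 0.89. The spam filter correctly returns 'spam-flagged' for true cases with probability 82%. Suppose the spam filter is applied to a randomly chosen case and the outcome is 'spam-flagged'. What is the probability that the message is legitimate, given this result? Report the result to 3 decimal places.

P(¬H | E) ≈ 0.379

Write H for 'the message is spam'. Prior odds H:¬H = 0.18/0.82 = 0.21951. For the 'spam-flagged' outcome, the likelihood ratio is 0.82/0.11 = 7.4545.
Posterior odds = 0.21951 × 7.4545 = 1.6364, so P(H|E) = 1.6364/(1+1.6364) = 0.621. Then P(¬H|E) = 1 − 0.621 = 0.379.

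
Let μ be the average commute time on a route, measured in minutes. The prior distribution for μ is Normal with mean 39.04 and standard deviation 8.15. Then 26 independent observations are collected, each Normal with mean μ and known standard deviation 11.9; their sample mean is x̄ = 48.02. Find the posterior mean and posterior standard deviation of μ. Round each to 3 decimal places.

Posterior mean ≈ 47.339; posterior SD ≈ 2.244

Prior precision 1/τ₀² = 1/8.15² = 0.0150551; data precision n/σ² = 26/11.9² = 0.183603.
Posterior precision = 0.0150551 + 0.183603 = 0.198658, giving posterior SD = 1/√0.198658 = 2.244.
Posterior mean = (0.0150551·39.04 + 0.183603·48.02) / 0.198658 = 47.339.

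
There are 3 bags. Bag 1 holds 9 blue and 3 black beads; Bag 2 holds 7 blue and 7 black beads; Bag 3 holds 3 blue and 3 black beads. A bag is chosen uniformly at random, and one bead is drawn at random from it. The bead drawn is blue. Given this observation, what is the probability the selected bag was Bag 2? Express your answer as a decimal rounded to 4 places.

P(blue|Bag 1) = 0.75; P(blue|Bag 2) = 0.5; P(blue|Bag 3) = 0.5.
Prior × likelihood for each source: 0.333333·0.75=0.2500, 0.333333·0.5=0.1667, 0.333333·0.5=0.1667. Summing gives P(blue) = 0.58333.
P(Bag 2 | blue) = 0.1667 / 0.58333 = 0.2857.

Posterior probability ≈ 0.2857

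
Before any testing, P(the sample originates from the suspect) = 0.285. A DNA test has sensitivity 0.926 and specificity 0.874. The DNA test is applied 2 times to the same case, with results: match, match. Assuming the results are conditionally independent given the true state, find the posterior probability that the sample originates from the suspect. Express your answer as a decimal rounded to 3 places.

Posterior P(H) ≈ 0.956

With H the event that the sample originates from the suspect, the joint likelihood of the observed sequence is P(data|H) = 0.926·0.926 = 0.85748 and P(data|¬H) = 0.126·0.126 = 0.015876.
Bayes: P(H|data) = 0.285·0.85748 / (0.285·0.85748 + 0.715·0.015876) = 0.24438/0.25573 = 0.9556.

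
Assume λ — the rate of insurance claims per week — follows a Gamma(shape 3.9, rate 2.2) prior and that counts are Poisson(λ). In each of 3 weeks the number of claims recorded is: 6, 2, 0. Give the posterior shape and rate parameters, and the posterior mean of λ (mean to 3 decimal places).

Posterior: Gamma(shape=11.9, rate=5.2); mean ≈ 2.288

Total count ∑xᵢ = 8 over n = 3 weeks.
Gamma is conjugate to the Poisson likelihood: posterior is Gamma(shape = 3.9+8 = 11.9, rate = 2.2+3 = 5.2).
E[λ | data] = 11.9/5.2 = 2.288.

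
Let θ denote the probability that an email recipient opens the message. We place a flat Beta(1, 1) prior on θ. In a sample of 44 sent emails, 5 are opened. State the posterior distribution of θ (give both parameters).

Observing 5 successes and 39 failures updates Beta(1, 1) by adding the success and failure counts to the two shape parameters: α = 1+5 = 6, β = 1+39 = 40.

Posterior: Beta(6, 40)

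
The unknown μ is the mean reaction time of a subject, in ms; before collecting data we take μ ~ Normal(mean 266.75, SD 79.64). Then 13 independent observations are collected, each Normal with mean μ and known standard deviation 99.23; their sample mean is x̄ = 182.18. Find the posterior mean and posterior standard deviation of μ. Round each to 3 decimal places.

Posterior mean ≈ 191.202; posterior SD ≈ 26.012

With known σ, the Normal prior is conjugate. Weight on the data is w = (n/σ²)/(n/σ² + 1/τ₀²) = 0.00132025/(0.00132025+0.00015767) = 0.89332.
Posterior mean = w·x̄ + (1−w)·μ₀ = 0.89332·182.18 + 0.10668·266.75 = 191.202. Posterior variance = 1/(0.00132025+0.00015767) = 676.627, so SD = 26.012.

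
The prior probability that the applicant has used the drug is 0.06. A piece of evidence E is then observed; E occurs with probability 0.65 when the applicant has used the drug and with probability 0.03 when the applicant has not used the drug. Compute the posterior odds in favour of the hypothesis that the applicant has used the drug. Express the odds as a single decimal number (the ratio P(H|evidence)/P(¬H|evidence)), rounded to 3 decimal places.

Posterior odds ≈ 1.383

Prior odds = 0.06/(1−0.06) = 0.063830. In log-odds, ln(0.063830) = -2.7515.
Add log likelihood ratio: ln(21.667) = 3.0758.
Posterior log-odds = 0.32424, so posterior odds = exp(0.32424) = 1.3830.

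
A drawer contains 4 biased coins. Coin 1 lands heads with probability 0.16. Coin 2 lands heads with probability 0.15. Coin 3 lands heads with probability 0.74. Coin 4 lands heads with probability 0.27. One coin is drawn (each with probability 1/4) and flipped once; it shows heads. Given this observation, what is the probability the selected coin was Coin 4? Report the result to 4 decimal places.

Tabulate prior·likelihood by source: [1] prior 0.25, lik 0.16, product 0.04000; [2] prior 0.25, lik 0.15, product 0.03750; [3] prior 0.25, lik 0.74, product 0.1850; [4] prior 0.25, lik 0.27, product 0.06750.
Normalizing constant = 0.33000; the posterior for Coin 4 is its product over the sum, 0.06750/0.33000 = 0.2045.

Posterior probability ≈ 0.2045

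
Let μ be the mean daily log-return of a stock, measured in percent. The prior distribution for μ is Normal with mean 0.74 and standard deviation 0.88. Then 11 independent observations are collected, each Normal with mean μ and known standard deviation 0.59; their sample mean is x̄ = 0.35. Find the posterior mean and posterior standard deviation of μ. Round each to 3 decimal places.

Prior precision 1/τ₀² = 1/0.88² = 1.29132; data precision n/σ² = 11/0.59² = 31.6001.
Posterior precision = 1.29132 + 31.6001 = 32.8914, giving posterior SD = 1/√32.8914 = 0.174.
Posterior mean = (1.29132·0.74 + 31.6001·0.35) / 32.8914 = 0.365.

Posterior mean ≈ 0.365; posterior SD ≈ 0.174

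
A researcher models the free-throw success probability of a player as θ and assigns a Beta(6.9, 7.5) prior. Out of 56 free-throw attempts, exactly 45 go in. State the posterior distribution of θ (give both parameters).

Posterior: Beta(51.9, 18.5)

Observing 45 successes and 11 failures updates Beta(6.9, 7.5) by adding the success and failure counts to the two shape parameters: α = 6.9+45 = 51.9, β = 7.5+11 = 18.5.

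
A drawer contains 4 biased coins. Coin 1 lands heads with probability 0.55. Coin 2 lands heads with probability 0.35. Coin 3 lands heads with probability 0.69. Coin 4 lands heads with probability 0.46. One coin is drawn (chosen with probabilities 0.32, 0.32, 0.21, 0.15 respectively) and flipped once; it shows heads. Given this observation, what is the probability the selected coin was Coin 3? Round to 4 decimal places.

P(heads|C1) = 0.55; P(heads|C2) = 0.35; P(heads|C3) = 0.69; P(heads|C4) = 0.46.
Prior × likelihood for each source: 0.32·0.55=0.1760, 0.32·0.35=0.1120, 0.21·0.69=0.1449, 0.15·0.46=0.06900. Summing gives P(heads) = 0.50190.
P(Coin 3 | heads) = 0.1449 / 0.50190 = 0.2887.

Posterior probability ≈ 0.2887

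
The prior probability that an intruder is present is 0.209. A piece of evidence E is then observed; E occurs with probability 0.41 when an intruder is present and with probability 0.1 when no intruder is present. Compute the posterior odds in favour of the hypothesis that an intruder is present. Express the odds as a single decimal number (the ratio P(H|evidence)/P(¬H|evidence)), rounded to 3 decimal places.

Posterior odds ≈ 1.083

Prior odds = 0.209/(1−0.209) = 0.26422. In log-odds, ln(0.26422) = -1.3310.
Add log likelihood ratio: ln(4.1000) = 1.4110.
Posterior log-odds = 0.080023, so posterior odds = exp(0.080023) = 1.0833.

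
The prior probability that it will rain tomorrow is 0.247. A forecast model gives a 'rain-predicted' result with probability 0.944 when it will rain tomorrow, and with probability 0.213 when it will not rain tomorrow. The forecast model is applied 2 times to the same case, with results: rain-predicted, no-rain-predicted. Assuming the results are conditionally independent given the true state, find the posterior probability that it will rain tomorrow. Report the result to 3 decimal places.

Posterior P(H) ≈ 0.094

Let H be the event that it will rain tomorrow; start with P(H) = 0.247. P('rain-predicted'|H) = 0.944, P('rain-predicted'|¬H) = 0.213.
Update on result 1 ('rain-predicted'): P(H) ← 0.944·0.2470 / (0.944·0.2470 + 0.213·0.7530) = 0.23317/0.39356 = 0.5925.
Update on result 2 ('no-rain-predicted'): P(H) ← 0.056·0.5925 / (0.056·0.5925 + 0.787·0.4075) = 0.033178/0.35391 = 0.0937.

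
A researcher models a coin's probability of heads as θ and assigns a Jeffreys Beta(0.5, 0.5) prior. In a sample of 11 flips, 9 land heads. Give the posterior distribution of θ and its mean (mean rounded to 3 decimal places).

The binomial likelihood is conjugate to the Beta prior: with 9 successes and 2 failures, the posterior is Beta(0.5+9, 0.5+2) = Beta(9.5, 2.5).
Posterior mean = α/(α+β) = 9.5/12 = 0.792.

Posterior: Beta(9.5, 2.5); mean ≈ 0.792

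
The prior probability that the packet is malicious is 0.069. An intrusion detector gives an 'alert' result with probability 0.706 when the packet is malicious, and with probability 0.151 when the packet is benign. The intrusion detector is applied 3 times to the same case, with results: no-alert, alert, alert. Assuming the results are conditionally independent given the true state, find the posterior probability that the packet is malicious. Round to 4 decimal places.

Posterior P(H) ≈ 0.3594

Let H be the event that the packet is malicious; start with P(H) = 0.069. P('alert'|H) = 0.706, P('alert'|¬H) = 0.151.
Update on result 1 ('no-alert'): P(H) ← 0.294·0.0690 / (0.294·0.0690 + 0.849·0.9310) = 0.020286/0.81071 = 0.0250.
Update on result 2 ('alert'): P(H) ← 0.706·0.0250 / (0.706·0.0250 + 0.151·0.9750) = 0.017666/0.16489 = 0.1071.
Update on result 3 ('alert'): P(H) ← 0.706·0.1071 / (0.706·0.1071 + 0.151·0.8929) = 0.075641/0.21046 = 0.3594.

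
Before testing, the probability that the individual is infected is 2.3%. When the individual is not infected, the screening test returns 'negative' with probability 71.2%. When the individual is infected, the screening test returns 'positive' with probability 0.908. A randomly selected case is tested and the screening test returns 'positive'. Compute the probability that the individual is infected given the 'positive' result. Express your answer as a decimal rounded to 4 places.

Let H be the event that the individual is infected. P(H) = 0.023, so P(¬H) = 0.977. With E the 'positive' result, P(E|H) = 0.908 and P(E|¬H) = 0.288.
P(E) = 0.908·0.023 + 0.288·0.977 = 0.020884 + 0.28138 = 0.30226.
By Bayes' theorem, P(H|E) = 0.020884 / 0.30226 = 0.0691.

P(H | E) ≈ 0.0691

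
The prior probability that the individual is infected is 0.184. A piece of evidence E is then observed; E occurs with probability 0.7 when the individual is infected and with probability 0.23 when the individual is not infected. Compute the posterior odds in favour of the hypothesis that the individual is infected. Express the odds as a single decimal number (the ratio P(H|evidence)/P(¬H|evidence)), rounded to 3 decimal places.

Posterior odds ≈ 0.686

Prior odds = 0.184/(1−0.184) = 0.22549.
Likelihood ratio for E = 0.7/0.23 = 3.0435.
Posterior odds = prior odds × LR = 0.68627.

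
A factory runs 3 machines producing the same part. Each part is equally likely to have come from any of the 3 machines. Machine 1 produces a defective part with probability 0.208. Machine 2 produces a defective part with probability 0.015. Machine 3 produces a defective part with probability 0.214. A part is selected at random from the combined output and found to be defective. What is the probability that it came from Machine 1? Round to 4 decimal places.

P(defective|M1) = 0.208; P(defective|M2) = 0.015; P(defective|M3) = 0.214.
Prior × likelihood for each source: 0.333333·0.208=0.06933, 0.333333·0.015=0.005000, 0.333333·0.214=0.07133. Summing gives P(defective) = 0.14567.
P(Machine 1 | defective) = 0.06933 / 0.14567 = 0.4760.

Posterior probability ≈ 0.4760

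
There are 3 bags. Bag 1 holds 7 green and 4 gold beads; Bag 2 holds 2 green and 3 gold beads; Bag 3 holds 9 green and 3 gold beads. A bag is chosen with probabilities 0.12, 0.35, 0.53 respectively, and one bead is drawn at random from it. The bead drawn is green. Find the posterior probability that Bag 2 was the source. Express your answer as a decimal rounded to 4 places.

Tabulate prior·likelihood by source: [1] prior 0.12, lik 0.6364, product 0.07636; [2] prior 0.35, lik 0.4, product 0.1400; [3] prior 0.53, lik 0.75, product 0.3975.
Normalizing constant = 0.61386; the posterior for Bag 2 is its product over the sum, 0.1400/0.61386 = 0.2281.

Posterior probability ≈ 0.2281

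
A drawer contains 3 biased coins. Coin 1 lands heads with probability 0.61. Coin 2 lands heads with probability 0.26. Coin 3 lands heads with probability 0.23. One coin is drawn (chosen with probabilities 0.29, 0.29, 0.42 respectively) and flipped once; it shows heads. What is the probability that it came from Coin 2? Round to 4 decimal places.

P(heads|C1) = 0.61; P(heads|C2) = 0.26; P(heads|C3) = 0.23.
Prior × likelihood for each source: 0.29·0.61=0.1769, 0.29·0.26=0.07540, 0.42·0.23=0.09660. Summing gives P(heads) = 0.34890.
P(Coin 2 | heads) = 0.07540 / 0.34890 = 0.2161.

Posterior probability ≈ 0.2161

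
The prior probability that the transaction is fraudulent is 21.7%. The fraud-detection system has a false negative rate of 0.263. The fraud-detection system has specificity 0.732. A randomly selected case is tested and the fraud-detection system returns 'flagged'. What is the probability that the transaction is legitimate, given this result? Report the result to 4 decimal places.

Let H be the event that the transaction is fraudulent. P(H) = 0.217, so P(¬H) = 0.783. With E the 'flagged' result, P(E|H) = 0.737 and P(E|¬H) = 0.268.
P(E) = 0.737·0.217 + 0.268·0.783 = 0.15993 + 0.20984 = 0.36977.
By Bayes' theorem, P(H|E) = 0.15993 / 0.36977 = 0.4325. Hence P(¬H|E) = 1 − 0.4325 = 0.5675.

P(¬H | E) ≈ 0.5675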